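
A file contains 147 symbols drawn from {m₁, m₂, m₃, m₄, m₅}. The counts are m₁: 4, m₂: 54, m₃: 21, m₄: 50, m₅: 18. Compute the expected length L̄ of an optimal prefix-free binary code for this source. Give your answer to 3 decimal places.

2.075 bits/symbol

Probabilities are the counts divided by 147.
Repeatedly combine the two least-probable nodes; the expected code length is the sum of the merged weights.
merge 4/147 + 6/49 → 22/147
merge 1/7 + 22/147 → 43/147
merge 43/147 + 50/147 → 31/49
merge 18/49 + 31/49 → 1
L = 22/147 + 43/147 + 31/49 + 1 = 305/147 ≈ 2.075 bits/symbol.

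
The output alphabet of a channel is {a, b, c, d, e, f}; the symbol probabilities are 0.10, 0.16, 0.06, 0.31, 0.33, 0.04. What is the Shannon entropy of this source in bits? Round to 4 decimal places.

H = −Σ pᵢ log₂ pᵢ.
−0.10·log₂(0.10) = 0.3322
−0.16·log₂(0.16) = 0.4230
−0.06·log₂(0.06) = 0.2435
−0.31·log₂(0.31) = 0.5238
−0.33·log₂(0.33) = 0.5278
−0.04·log₂(0.04) = 0.1858
Sum ≈ 2.2361 → 2.2361 bits.

2.2361 bits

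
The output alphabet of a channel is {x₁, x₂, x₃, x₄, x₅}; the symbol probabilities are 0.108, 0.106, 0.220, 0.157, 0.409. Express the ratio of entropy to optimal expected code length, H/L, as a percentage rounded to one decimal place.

97.3%

Entropy H = −Σ p log₂ p ≈ 2.1175 bits.
Huffman merges: 53/500+27/250→107/500; 157/1000+107/500→371/1000; 11/50+371/1000→591/1000; 409/1000+591/1000→1. L = 272/125 ≈ 2.1760.
Efficiency = H/L = 2.1175/2.1760 = 97.3%.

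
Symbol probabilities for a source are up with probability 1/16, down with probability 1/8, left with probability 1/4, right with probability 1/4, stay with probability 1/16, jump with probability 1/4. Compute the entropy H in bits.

Each probability is a power of 1/2, so log₂(1/p) is an integer.
H = Σ p·log₂(1/p) = 1/16·4 + 1/8·3 + 1/4·2 + 1/4·2 + 1/16·4 + 1/4·2 = 2.375 bits.

2.375 bits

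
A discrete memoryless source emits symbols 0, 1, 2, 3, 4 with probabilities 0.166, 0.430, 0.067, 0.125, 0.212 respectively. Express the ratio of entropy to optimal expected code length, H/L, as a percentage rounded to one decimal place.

97.4%

Entropy H = −Σ p log₂ p ≈ 2.0643 bits.
Huffman merges: 67/1000+1/8→24/125; 83/500+24/125→179/500; 53/250+179/500→57/100; 43/100+57/100→1. L = 53/25 ≈ 2.1200.
Efficiency = H/L = 2.0643/2.1200 = 97.4%.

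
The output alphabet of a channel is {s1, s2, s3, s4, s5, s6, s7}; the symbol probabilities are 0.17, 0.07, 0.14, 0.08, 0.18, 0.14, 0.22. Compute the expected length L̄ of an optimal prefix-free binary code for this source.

2.75 bits/symbol

Repeatedly combine the two least-probable nodes; the expected code length is the sum of the merged weights.
merge 7/100 + 2/25 → 3/20
merge 7/50 + 7/50 → 7/25
merge 3/20 + 17/100 → 8/25
merge 9/50 + 11/50 → 2/5
merge 7/25 + 8/25 → 3/5
merge 2/5 + 3/5 → 1
L = 3/20 + 7/25 + 8/25 + 2/5 + 3/5 + 1 = 11/4 = 2.75 bits/symbol.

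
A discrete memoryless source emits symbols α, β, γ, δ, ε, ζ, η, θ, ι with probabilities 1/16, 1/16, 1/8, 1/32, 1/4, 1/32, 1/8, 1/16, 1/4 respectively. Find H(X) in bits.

2.8125 bits

Each probability is a power of 1/2, so log₂(1/p) is an integer.
H = Σ p·log₂(1/p) = 1/16·4 + 1/16·4 + 1/8·3 + 1/32·5 + 1/4·2 + 1/32·5 + 1/8·3 + 1/16·4 + 1/4·2 = 2.8125 bits.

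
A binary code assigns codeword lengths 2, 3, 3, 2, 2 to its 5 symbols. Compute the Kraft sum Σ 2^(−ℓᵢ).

With common denominator 2^3 = 8: Σ 2^(−ℓᵢ) = 2/8 + 1/8 + 1/8 + 2/8 + 2/8 = 8/8 = 1.

1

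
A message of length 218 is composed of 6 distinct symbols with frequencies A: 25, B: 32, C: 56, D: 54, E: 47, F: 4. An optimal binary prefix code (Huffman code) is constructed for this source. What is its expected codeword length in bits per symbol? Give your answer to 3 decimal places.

2.413 bits/symbol

Probabilities are the counts divided by 218.
Repeatedly combine the two least-probable nodes; the expected code length is the sum of the merged weights.
merge 2/109 + 25/218 → 29/218
merge 29/218 + 16/109 → 61/218
merge 47/218 + 27/109 → 101/218
merge 28/109 + 61/218 → 117/218
merge 101/218 + 117/218 → 1
L = 29/218 + 61/218 + 101/218 + 117/218 + 1 = 263/109 ≈ 2.413 bits/symbol.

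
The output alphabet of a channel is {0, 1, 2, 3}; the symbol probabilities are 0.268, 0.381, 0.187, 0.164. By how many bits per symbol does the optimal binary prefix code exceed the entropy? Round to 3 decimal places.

0.050 bits

Entropy H = −Σ p log₂ p ≈ 1.9196 bits.
Huffman merges: 41/250+187/1000→351/1000; 67/250+351/1000→619/1000; 381/1000+619/1000→1. L = 197/100 ≈ 1.9700.
L − H = 1.9700 − 1.9196 = 0.050 bits.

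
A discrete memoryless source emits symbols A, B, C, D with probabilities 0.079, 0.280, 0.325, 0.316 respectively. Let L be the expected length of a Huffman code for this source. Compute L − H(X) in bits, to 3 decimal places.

Entropy H = −Σ p log₂ p ≈ 1.8557 bits.
Huffman merges: 79/1000+7/25→359/1000; 79/250+13/40→641/1000; 359/1000+641/1000→1. L = 2 ≈ 2.0000.
L − H = 2.0000 − 1.8557 = 0.144 bits.

0.144 bits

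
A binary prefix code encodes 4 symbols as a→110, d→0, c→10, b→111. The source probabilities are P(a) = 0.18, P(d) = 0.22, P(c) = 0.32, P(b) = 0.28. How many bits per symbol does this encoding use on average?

2.24 bits/symbol

L̄ = Σ pᵢ·ℓᵢ = 0.18·3 + 0.22·1 + 0.32·2 + 0.28·3 = 2.24 bits/symbol.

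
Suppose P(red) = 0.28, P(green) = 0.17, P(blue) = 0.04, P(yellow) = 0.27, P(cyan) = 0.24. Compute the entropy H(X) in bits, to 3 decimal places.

H = −Σ pᵢ log₂ pᵢ.
−0.28·log₂(0.28) = 0.5142
−0.17·log₂(0.17) = 0.4346
−0.04·log₂(0.04) = 0.1858
−0.27·log₂(0.27) = 0.5100
−0.24·log₂(0.24) = 0.4941
Sum ≈ 2.1387 → 2.139 bits.

2.139 bits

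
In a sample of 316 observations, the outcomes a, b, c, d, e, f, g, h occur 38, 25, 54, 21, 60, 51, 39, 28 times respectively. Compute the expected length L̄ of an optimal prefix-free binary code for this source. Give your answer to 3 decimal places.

2.956 bits/symbol

Probabilities are the counts divided by 316.
Repeatedly combine the two least-probable nodes; the expected code length is the sum of the merged weights.
merge 21/316 + 25/316 → 23/158
merge 7/79 + 19/158 → 33/158
merge 39/316 + 23/158 → 85/316
merge 51/316 + 27/158 → 105/316
merge 15/79 + 33/158 → 63/158
merge 85/316 + 105/316 → 95/158
merge 63/158 + 95/158 → 1
L = 23/158 + 33/158 + 85/316 + 105/316 + 63/158 + 95/158 + 1 = 467/158 ≈ 2.956 bits/symbol.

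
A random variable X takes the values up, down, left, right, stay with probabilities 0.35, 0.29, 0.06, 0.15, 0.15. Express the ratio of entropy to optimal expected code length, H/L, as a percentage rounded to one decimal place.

95.6%

Entropy H = −Σ p log₂ p ≈ 2.1126 bits.
Huffman merges: 3/50+3/20→21/100; 3/20+21/100→9/25; 29/100+7/20→16/25; 9/25+16/25→1. L = 221/100 ≈ 2.2100.
Efficiency = H/L = 2.1126/2.2100 = 95.6%.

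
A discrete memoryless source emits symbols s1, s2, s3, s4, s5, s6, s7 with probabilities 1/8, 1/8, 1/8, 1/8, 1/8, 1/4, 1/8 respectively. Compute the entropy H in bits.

Each probability is a power of 1/2, so log₂(1/p) is an integer.
H = Σ p·log₂(1/p) = 1/8·3 + 1/8·3 + 1/8·3 + 1/8·3 + 1/8·3 + 1/4·2 + 1/8·3 = 2.75 bits.

2.75 bits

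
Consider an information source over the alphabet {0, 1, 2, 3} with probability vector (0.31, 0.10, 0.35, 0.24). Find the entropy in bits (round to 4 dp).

1.8802 bits

H = −Σ pᵢ log₂ pᵢ.
−0.31·log₂(0.31) = 0.5238
−0.10·log₂(0.10) = 0.3322
−0.35·log₂(0.35) = 0.5301
−0.24·log₂(0.24) = 0.4941
Sum ≈ 1.8802 → 1.8802 bits.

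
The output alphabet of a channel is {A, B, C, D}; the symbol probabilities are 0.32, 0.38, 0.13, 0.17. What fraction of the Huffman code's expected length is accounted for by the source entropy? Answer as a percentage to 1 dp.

Entropy H = −Σ p log₂ p ≈ 1.8737 bits.
Huffman merges: 13/100+17/100→3/10; 3/10+8/25→31/50; 19/50+31/50→1. L = 48/25 ≈ 1.9200.
Efficiency = H/L = 1.8737/1.9200 = 97.6%.

97.6%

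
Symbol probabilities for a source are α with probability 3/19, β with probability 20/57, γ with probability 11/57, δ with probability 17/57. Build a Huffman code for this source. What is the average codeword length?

Repeatedly combine the two least-probable nodes; the expected code length is the sum of the merged weights.
merge 3/19 + 11/57 → 20/57
merge 17/57 + 20/57 → 37/57
merge 20/57 + 37/57 → 1
L = 20/57 + 37/57 + 1 = 2 bits/symbol.

2 bits/symbol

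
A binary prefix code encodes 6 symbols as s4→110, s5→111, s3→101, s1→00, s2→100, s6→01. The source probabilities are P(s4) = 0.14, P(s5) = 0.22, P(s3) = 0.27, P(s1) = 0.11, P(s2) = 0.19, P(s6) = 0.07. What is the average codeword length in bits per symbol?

L̄ = Σ pᵢ·ℓᵢ = 0.14·3 + 0.22·3 + 0.27·3 + 0.11·2 + 0.19·3 + 0.07·2 = 2.82 bits/symbol.

2.82 bits/symbol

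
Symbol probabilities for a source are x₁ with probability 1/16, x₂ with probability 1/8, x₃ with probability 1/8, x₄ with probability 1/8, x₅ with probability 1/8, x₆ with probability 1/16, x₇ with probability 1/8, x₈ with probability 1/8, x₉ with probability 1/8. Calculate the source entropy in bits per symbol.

Each probability is a power of 1/2, so log₂(1/p) is an integer.
H = Σ p·log₂(1/p) = 1/16·4 + 1/8·3 + 1/8·3 + 1/8·3 + 1/8·3 + 1/16·4 + 1/8·3 + 1/8·3 + 1/8·3 = 3.125 bits.

3.125 bits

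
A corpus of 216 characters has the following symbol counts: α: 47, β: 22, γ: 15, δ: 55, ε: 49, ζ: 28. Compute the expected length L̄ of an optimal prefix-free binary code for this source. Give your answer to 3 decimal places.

Probabilities are the counts divided by 216.
Repeatedly combine the two least-probable nodes; the expected code length is the sum of the merged weights.
merge 5/72 + 11/108 → 37/216
merge 7/54 + 37/216 → 65/216
merge 47/216 + 49/216 → 4/9
merge 55/216 + 65/216 → 5/9
merge 4/9 + 5/9 → 1
L = 37/216 + 65/216 + 4/9 + 5/9 + 1 = 89/36 ≈ 2.472 bits/symbol.

2.472 bits/symbol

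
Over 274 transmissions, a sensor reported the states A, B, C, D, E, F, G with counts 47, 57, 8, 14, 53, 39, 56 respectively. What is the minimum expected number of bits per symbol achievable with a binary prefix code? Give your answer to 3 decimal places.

2.668 bits/symbol

Probabilities are the counts divided by 274.
Repeatedly combine the two least-probable nodes; the expected code length is the sum of the merged weights.
merge 4/137 + 7/137 → 11/137
merge 11/137 + 39/274 → 61/274
merge 47/274 + 53/274 → 50/137
merge 28/137 + 57/274 → 113/274
merge 61/274 + 50/137 → 161/274
merge 113/274 + 161/274 → 1
L = 11/137 + 61/274 + 50/137 + 113/274 + 161/274 + 1 = 731/274 ≈ 2.668 bits/symbol.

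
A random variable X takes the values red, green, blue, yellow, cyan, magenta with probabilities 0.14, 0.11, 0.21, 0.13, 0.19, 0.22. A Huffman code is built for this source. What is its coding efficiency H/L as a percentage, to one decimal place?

Entropy H = −Σ p log₂ p ≈ 2.5387 bits.
Huffman merges: 11/100+13/100→6/25; 7/50+19/100→33/100; 21/100+11/50→43/100; 6/25+33/100→57/100; 43/100+57/100→1. L = 257/100 ≈ 2.5700.
Efficiency = H/L = 2.5387/2.5700 = 98.8%.

98.8%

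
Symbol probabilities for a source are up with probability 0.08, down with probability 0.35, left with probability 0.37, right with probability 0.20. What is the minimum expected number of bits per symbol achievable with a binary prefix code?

Repeatedly combine the two least-probable nodes; the expected code length is the sum of the merged weights.
merge 2/25 + 1/5 → 7/25
merge 7/25 + 7/20 → 63/100
merge 37/100 + 63/100 → 1
L = 7/25 + 63/100 + 1 = 191/100 = 1.91 bits/symbol.

1.91 bits/symbol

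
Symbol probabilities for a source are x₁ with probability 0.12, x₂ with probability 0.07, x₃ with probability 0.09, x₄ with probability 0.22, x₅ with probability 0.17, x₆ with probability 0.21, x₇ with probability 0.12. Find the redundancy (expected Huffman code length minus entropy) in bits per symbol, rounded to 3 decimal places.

0.027 bits

Entropy H = −Σ p log₂ p ≈ 2.7033 bits.
Huffman merges: 7/100+9/100→4/25; 3/25+3/25→6/25; 4/25+17/100→33/100; 21/100+11/50→43/100; 6/25+33/100→57/100; 43/100+57/100→1. L = 273/100 ≈ 2.7300.
L − H = 2.7300 − 2.7033 = 0.027 bits.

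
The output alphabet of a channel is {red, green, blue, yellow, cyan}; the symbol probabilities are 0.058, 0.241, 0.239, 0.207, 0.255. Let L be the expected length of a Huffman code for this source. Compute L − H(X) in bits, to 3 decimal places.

Entropy H = −Σ p log₂ p ≈ 2.1996 bits.
Huffman merges: 29/500+207/1000→53/200; 239/1000+241/1000→12/25; 51/200+53/200→13/25; 12/25+13/25→1. L = 453/200 ≈ 2.2650.
L − H = 2.2650 − 2.1996 = 0.065 bits.

0.065 bits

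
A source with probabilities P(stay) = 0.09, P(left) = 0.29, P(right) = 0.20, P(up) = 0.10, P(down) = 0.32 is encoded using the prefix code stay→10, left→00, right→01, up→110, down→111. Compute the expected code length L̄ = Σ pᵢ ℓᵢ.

L̄ = Σ pᵢ·ℓᵢ = 0.09·2 + 0.29·2 + 0.20·2 + 0.10·3 + 0.32·3 = 2.42 bits/symbol.

2.42 bits/symbol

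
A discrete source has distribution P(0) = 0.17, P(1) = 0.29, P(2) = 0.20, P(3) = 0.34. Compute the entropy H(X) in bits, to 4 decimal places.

1.9461 bits

H = −Σ pᵢ log₂ pᵢ.
−0.17·log₂(0.17) = 0.4346
−0.29·log₂(0.29) = 0.5179
−0.20·log₂(0.20) = 0.4644
−0.34·log₂(0.34) = 0.5292
Sum ≈ 1.9461 → 1.9461 bits.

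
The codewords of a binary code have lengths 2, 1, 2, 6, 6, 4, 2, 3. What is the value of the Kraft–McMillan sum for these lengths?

1.46875

With common denominator 2^6 = 64: Σ 2^(−ℓᵢ) = 16/64 + 32/64 + 16/64 + 1/64 + 1/64 + 4/64 + 16/64 + 8/64 = 94/64 = 1.46875.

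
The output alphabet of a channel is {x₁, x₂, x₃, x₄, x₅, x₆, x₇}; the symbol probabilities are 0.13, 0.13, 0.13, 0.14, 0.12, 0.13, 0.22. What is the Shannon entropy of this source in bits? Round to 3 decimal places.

2.775 bits

H = −Σ pᵢ log₂ pᵢ.
−0.13·log₂(0.13) = 0.3826
−0.13·log₂(0.13) = 0.3826
−0.13·log₂(0.13) = 0.3826
−0.14·log₂(0.14) = 0.3971
−0.12·log₂(0.12) = 0.3671
−0.13·log₂(0.13) = 0.3826
−0.22·log₂(0.22) = 0.4806
Sum ≈ 2.7753 → 2.775 bits.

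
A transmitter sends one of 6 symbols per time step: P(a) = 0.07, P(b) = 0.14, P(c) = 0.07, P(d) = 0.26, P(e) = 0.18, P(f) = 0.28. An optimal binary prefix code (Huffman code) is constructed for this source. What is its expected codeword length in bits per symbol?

2.42 bits/symbol

Repeatedly combine the two least-probable nodes; the expected code length is the sum of the merged weights.
merge 7/100 + 7/100 → 7/50
merge 7/50 + 7/50 → 7/25
merge 9/50 + 13/50 → 11/25
merge 7/25 + 7/25 → 14/25
merge 11/25 + 14/25 → 1
L = 7/50 + 7/25 + 11/25 + 14/25 + 1 = 121/50 = 2.42 bits/symbol.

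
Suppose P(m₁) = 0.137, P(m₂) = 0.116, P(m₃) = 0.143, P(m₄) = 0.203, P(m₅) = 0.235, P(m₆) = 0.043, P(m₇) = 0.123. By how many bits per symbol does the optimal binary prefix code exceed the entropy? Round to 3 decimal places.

Entropy H = −Σ p log₂ p ≈ 2.6797 bits.
Huffman merges: 43/1000+29/250→159/1000; 123/1000+137/1000→13/50; 143/1000+159/1000→151/500; 203/1000+47/200→219/500; 13/50+151/500→281/500; 219/500+281/500→1. L = 2721/1000 ≈ 2.7210.
L − H = 2.7210 − 2.6797 = 0.041 bits.

0.041 bits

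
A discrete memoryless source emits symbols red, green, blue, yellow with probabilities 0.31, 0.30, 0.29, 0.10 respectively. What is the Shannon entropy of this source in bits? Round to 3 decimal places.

1.895 bits

H = −Σ pᵢ log₂ pᵢ.
−0.31·log₂(0.31) = 0.5238
−0.30·log₂(0.30) = 0.5211
−0.29·log₂(0.29) = 0.5179
−0.10·log₂(0.10) = 0.3322
Sum ≈ 1.8950 → 1.895 bits.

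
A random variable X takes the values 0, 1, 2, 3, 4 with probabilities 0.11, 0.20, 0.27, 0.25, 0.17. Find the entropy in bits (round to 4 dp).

H = −Σ pᵢ log₂ pᵢ.
−0.11·log₂(0.11) = 0.3503
−0.20·log₂(0.20) = 0.4644
−0.27·log₂(0.27) = 0.5100
−0.25·log₂(0.25) = 0.5000
−0.17·log₂(0.17) = 0.4346
Sum ≈ 2.2593 → 2.2593 bits.

2.2593 bits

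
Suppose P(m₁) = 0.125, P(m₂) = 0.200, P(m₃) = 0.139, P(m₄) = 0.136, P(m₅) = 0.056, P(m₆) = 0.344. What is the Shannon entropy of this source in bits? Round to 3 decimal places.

H = −Σ pᵢ log₂ pᵢ.
−0.125·log₂(0.125) = 0.3750
−0.200·log₂(0.200) = 0.4644
−0.139·log₂(0.139) = 0.3957
−0.136·log₂(0.136) = 0.3915
−0.056·log₂(0.056) = 0.2329
−0.344·log₂(0.344) = 0.5296
Sum ≈ 2.3890 → 2.389 bits.

2.389 bits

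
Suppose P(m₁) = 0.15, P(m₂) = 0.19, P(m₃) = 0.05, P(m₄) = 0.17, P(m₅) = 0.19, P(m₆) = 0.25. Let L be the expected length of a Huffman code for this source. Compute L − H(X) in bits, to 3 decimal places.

Entropy H = −Σ p log₂ p ≈ 2.4717 bits.
Huffman merges: 1/20+3/20→1/5; 17/100+19/100→9/25; 19/100+1/5→39/100; 1/4+9/25→61/100; 39/100+61/100→1. L = 64/25 ≈ 2.5600.
L − H = 2.5600 − 2.4717 = 0.088 bits.

0.088 bits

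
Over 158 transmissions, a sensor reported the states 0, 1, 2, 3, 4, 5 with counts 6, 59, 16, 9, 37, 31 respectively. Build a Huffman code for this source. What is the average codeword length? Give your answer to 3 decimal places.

Probabilities are the counts divided by 158.
Repeatedly combine the two least-probable nodes; the expected code length is the sum of the merged weights.
merge 3/79 + 9/158 → 15/158
merge 15/158 + 8/79 → 31/158
merge 31/158 + 31/158 → 31/79
merge 37/158 + 59/158 → 48/79
merge 31/79 + 48/79 → 1
L = 15/158 + 31/158 + 31/79 + 48/79 + 1 = 181/79 ≈ 2.291 bits/symbol.

2.291 bits/symbol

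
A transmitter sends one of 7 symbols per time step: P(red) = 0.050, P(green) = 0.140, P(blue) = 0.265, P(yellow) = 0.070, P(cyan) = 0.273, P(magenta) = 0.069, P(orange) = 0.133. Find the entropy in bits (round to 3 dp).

2.554 bits

H = −Σ pᵢ log₂ pᵢ.
−0.050·log₂(0.050) = 0.2161
−0.140·log₂(0.140) = 0.3971
−0.265·log₂(0.265) = 0.5077
−0.070·log₂(0.070) = 0.2686
−0.273·log₂(0.273) = 0.5113
−0.069·log₂(0.069) = 0.2662
−0.133·log₂(0.133) = 0.3871
Sum ≈ 2.5541 → 2.554 bits.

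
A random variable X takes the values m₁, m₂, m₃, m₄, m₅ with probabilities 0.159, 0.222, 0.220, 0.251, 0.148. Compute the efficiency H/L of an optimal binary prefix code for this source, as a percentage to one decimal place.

99.4%

Entropy H = −Σ p log₂ p ≈ 2.2929 bits.
Huffman merges: 37/250+159/1000→307/1000; 11/50+111/500→221/500; 251/1000+307/1000→279/500; 221/500+279/500→1. L = 2307/1000 ≈ 2.3070.
Efficiency = H/L = 2.2929/2.3070 = 99.4%.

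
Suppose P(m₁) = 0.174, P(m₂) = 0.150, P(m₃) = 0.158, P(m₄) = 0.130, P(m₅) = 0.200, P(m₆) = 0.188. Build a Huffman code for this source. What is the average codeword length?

Repeatedly combine the two least-probable nodes; the expected code length is the sum of the merged weights.
merge 13/100 + 3/20 → 7/25
merge 79/500 + 87/500 → 83/250
merge 47/250 + 1/5 → 97/250
merge 7/25 + 83/250 → 153/250
merge 97/250 + 153/250 → 1
L = 7/25 + 83/250 + 97/250 + 153/250 + 1 = 653/250 = 2.612 bits/symbol.

2.612 bits/symbol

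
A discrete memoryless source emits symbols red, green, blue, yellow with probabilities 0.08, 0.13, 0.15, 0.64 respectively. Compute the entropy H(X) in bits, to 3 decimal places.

H = −Σ pᵢ log₂ pᵢ.
−0.08·log₂(0.08) = 0.2915
−0.13·log₂(0.13) = 0.3826
−0.15·log₂(0.15) = 0.4105
−0.64·log₂(0.64) = 0.4121
Sum ≈ 1.4968 → 1.497 bits.

1.497 bits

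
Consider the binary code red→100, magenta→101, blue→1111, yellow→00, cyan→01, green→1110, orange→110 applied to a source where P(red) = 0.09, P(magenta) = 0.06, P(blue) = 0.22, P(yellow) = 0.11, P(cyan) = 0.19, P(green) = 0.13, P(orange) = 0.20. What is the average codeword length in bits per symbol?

3.05 bits/symbol

L̄ = Σ pᵢ·ℓᵢ = 0.09·3 + 0.06·3 + 0.22·4 + 0.11·2 + 0.19·2 + 0.13·4 + 0.20·3 = 3.05 bits/symbol.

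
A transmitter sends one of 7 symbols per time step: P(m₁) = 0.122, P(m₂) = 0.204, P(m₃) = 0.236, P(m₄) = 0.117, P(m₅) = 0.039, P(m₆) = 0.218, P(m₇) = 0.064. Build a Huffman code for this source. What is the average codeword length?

2.649 bits/symbol

Repeatedly combine the two least-probable nodes; the expected code length is the sum of the merged weights.
merge 39/1000 + 8/125 → 103/1000
merge 103/1000 + 117/1000 → 11/50
merge 61/500 + 51/250 → 163/500
merge 109/500 + 11/50 → 219/500
merge 59/250 + 163/500 → 281/500
merge 219/500 + 281/500 → 1
L = 103/1000 + 11/50 + 163/500 + 219/500 + 281/500 + 1 = 2649/1000 = 2.649 bits/symbol.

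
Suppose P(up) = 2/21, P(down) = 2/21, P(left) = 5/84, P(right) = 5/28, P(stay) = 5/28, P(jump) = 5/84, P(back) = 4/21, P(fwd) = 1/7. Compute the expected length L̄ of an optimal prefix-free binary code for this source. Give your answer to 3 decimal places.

2.929 bits/symbol

Repeatedly combine the two least-probable nodes; the expected code length is the sum of the merged weights.
merge 5/84 + 5/84 → 5/42
merge 2/21 + 2/21 → 4/21
merge 5/42 + 1/7 → 11/42
merge 5/28 + 5/28 → 5/14
merge 4/21 + 4/21 → 8/21
merge 11/42 + 5/14 → 13/21
merge 8/21 + 13/21 → 1
L = 5/42 + 4/21 + 11/42 + 5/14 + 8/21 + 13/21 + 1 = 41/14 ≈ 2.929 bits/symbol.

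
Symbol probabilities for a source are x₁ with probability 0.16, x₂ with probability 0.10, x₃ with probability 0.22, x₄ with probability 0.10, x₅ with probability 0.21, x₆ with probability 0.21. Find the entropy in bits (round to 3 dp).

H = −Σ pᵢ log₂ pᵢ.
−0.16·log₂(0.16) = 0.4230
−0.10·log₂(0.10) = 0.3322
−0.22·log₂(0.22) = 0.4806
−0.10·log₂(0.10) = 0.3322
−0.21·log₂(0.21) = 0.4728
−0.21·log₂(0.21) = 0.4728
Sum ≈ 2.5136 → 2.514 bits.

2.514 bits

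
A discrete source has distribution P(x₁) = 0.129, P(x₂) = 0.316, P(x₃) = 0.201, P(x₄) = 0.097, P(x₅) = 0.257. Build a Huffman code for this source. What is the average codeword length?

2.226 bits/symbol

Repeatedly combine the two least-probable nodes; the expected code length is the sum of the merged weights.
merge 97/1000 + 129/1000 → 113/500
merge 201/1000 + 113/500 → 427/1000
merge 257/1000 + 79/250 → 573/1000
merge 427/1000 + 573/1000 → 1
L = 113/500 + 427/1000 + 573/1000 + 1 = 1113/500 = 2.226 bits/symbol.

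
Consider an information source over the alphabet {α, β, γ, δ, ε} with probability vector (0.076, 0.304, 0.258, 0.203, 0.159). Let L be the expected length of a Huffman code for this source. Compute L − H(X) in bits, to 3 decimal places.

0.037 bits

Entropy H = −Σ p log₂ p ≈ 2.1979 bits.
Huffman merges: 19/250+159/1000→47/200; 203/1000+47/200→219/500; 129/500+38/125→281/500; 219/500+281/500→1. L = 447/200 ≈ 2.2350.
L − H = 2.2350 − 2.1979 = 0.037 bits.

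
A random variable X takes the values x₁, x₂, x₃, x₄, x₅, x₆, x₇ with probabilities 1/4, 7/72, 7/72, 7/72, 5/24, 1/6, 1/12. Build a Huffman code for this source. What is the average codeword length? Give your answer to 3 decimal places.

Repeatedly combine the two least-probable nodes; the expected code length is the sum of the merged weights.
merge 1/12 + 7/72 → 13/72
merge 7/72 + 7/72 → 7/36
merge 1/6 + 13/72 → 25/72
merge 7/36 + 5/24 → 29/72
merge 1/4 + 25/72 → 43/72
merge 29/72 + 43/72 → 1
L = 13/72 + 7/36 + 25/72 + 29/72 + 43/72 + 1 = 49/18 ≈ 2.722 bits/symbol.

2.722 bits/symbol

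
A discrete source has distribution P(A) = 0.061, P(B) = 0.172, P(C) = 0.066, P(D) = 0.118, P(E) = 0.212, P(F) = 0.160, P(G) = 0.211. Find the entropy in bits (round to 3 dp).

2.677 bits

H = −Σ pᵢ log₂ pᵢ.
−0.061·log₂(0.061) = 0.2461
−0.172·log₂(0.172) = 0.4368
−0.066·log₂(0.066) = 0.2588
−0.118·log₂(0.118) = 0.3638
−0.212·log₂(0.212) = 0.4744
−0.160·log₂(0.160) = 0.4230
−0.211·log₂(0.211) = 0.4736
Sum ≈ 2.6766 → 2.677 bits.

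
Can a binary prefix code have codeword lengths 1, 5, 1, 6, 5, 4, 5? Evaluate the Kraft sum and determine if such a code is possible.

1.171875; no

With common denominator 2^6 = 64: Σ 2^(−ℓᵢ) = 32/64 + 2/64 + 32/64 + 1/64 + 2/64 + 4/64 + 2/64 = 75/64 = 1.171875.
Kraft's inequality requires Σ ≤ 1; here Σ = 1.171875 > 1, so no such prefix code exists.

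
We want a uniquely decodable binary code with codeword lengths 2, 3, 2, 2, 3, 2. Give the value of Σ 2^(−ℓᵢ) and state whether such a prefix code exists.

With common denominator 2^3 = 8: Σ 2^(−ℓᵢ) = 2/8 + 1/8 + 2/8 + 2/8 + 1/8 + 2/8 = 10/8 = 1.25.
Kraft's inequality requires Σ ≤ 1; here Σ = 1.25 > 1, so no such prefix code exists.

1.25; no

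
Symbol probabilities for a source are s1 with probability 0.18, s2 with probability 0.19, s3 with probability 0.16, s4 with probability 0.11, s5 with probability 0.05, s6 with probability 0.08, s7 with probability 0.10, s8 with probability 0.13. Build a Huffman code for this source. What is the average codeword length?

Repeatedly combine the two least-probable nodes; the expected code length is the sum of the merged weights.
merge 1/20 + 2/25 → 13/100
merge 1/10 + 11/100 → 21/100
merge 13/100 + 13/100 → 13/50
merge 4/25 + 9/50 → 17/50
merge 19/100 + 21/100 → 2/5
merge 13/50 + 17/50 → 3/5
merge 2/5 + 3/5 → 1
L = 13/100 + 21/100 + 13/50 + 17/50 + 2/5 + 3/5 + 1 = 147/50 = 2.94 bits/symbol.

2.94 bits/symbol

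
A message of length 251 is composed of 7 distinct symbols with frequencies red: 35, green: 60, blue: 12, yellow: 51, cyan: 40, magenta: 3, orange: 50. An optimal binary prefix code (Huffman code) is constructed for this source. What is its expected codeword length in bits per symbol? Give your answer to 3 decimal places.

Probabilities are the counts divided by 251.
Repeatedly combine the two least-probable nodes; the expected code length is the sum of the merged weights.
merge 3/251 + 12/251 → 15/251
merge 15/251 + 35/251 → 50/251
merge 40/251 + 50/251 → 90/251
merge 50/251 + 51/251 → 101/251
merge 60/251 + 90/251 → 150/251
merge 101/251 + 150/251 → 1
L = 15/251 + 50/251 + 90/251 + 101/251 + 150/251 + 1 = 657/251 ≈ 2.618 bits/symbol.

2.618 bits/symbol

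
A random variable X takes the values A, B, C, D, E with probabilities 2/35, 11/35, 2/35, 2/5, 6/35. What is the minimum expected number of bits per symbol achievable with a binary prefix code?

2 bits/symbol

Repeatedly combine the two least-probable nodes; the expected code length is the sum of the merged weights.
merge 2/35 + 2/35 → 4/35
merge 4/35 + 6/35 → 2/7
merge 2/7 + 11/35 → 3/5
merge 2/5 + 3/5 → 1
L = 4/35 + 2/7 + 3/5 + 1 = 2 bits/symbol.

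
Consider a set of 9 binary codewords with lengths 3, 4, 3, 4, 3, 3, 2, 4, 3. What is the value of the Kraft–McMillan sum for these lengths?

With common denominator 2^4 = 16: Σ 2^(−ℓᵢ) = 2/16 + 1/16 + 2/16 + 1/16 + 2/16 + 2/16 + 4/16 + 1/16 + 2/16 = 17/16 = 1.0625.

1.0625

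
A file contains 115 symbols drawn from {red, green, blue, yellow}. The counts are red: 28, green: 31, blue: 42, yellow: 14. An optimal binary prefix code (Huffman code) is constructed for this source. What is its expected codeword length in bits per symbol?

2 bits/symbol

Probabilities are the counts divided by 115.
Repeatedly combine the two least-probable nodes; the expected code length is the sum of the merged weights.
merge 14/115 + 28/115 → 42/115
merge 31/115 + 42/115 → 73/115
merge 42/115 + 73/115 → 1
L = 42/115 + 73/115 + 1 = 2 bits/symbol.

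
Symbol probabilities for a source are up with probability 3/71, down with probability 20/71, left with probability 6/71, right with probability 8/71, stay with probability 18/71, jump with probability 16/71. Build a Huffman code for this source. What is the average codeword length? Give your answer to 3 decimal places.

2.366 bits/symbol

Repeatedly combine the two least-probable nodes; the expected code length is the sum of the merged weights.
merge 3/71 + 6/71 → 9/71
merge 8/71 + 9/71 → 17/71
merge 16/71 + 17/71 → 33/71
merge 18/71 + 20/71 → 38/71
merge 33/71 + 38/71 → 1
L = 9/71 + 17/71 + 33/71 + 38/71 + 1 = 168/71 ≈ 2.366 bits/symbol.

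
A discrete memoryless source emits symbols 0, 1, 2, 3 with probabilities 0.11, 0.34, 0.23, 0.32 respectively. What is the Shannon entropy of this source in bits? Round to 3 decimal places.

H = −Σ pᵢ log₂ pᵢ.
−0.11·log₂(0.11) = 0.3503
−0.34·log₂(0.34) = 0.5292
−0.23·log₂(0.23) = 0.4877
−0.32·log₂(0.32) = 0.5260
Sum ≈ 1.8932 → 1.893 bits.

1.893 bits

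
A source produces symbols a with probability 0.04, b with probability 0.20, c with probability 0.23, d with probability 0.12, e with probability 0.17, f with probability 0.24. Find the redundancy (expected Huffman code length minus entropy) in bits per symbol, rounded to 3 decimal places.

0.056 bits

Entropy H = −Σ p log₂ p ≈ 2.4336 bits.
Huffman merges: 1/25+3/25→4/25; 4/25+17/100→33/100; 1/5+23/100→43/100; 6/25+33/100→57/100; 43/100+57/100→1. L = 249/100 ≈ 2.4900.
L − H = 2.4900 − 2.4336 = 0.056 bits.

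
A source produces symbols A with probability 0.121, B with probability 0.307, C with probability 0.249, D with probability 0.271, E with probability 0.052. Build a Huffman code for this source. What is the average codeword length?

Repeatedly combine the two least-probable nodes; the expected code length is the sum of the merged weights.
merge 13/250 + 121/1000 → 173/1000
merge 173/1000 + 249/1000 → 211/500
merge 271/1000 + 307/1000 → 289/500
merge 211/500 + 289/500 → 1
L = 173/1000 + 211/500 + 289/500 + 1 = 2173/1000 = 2.173 bits/symbol.

2.173 bits/symbol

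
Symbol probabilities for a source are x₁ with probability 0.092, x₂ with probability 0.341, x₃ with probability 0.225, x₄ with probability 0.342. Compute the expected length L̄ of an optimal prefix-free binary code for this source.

1.975 bits/symbol

Repeatedly combine the two least-probable nodes; the expected code length is the sum of the merged weights.
merge 23/250 + 9/40 → 317/1000
merge 317/1000 + 341/1000 → 329/500
merge 171/500 + 329/500 → 1
L = 317/1000 + 329/500 + 1 = 79/40 = 1.975 bits/symbol.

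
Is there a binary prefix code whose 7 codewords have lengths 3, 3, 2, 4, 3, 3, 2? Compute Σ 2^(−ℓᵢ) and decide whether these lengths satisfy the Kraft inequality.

1.0625; no

With common denominator 2^4 = 16: Σ 2^(−ℓᵢ) = 2/16 + 2/16 + 4/16 + 1/16 + 2/16 + 2/16 + 4/16 = 17/16 = 1.0625.
Kraft's inequality requires Σ ≤ 1; here Σ = 1.0625 > 1, so no such prefix code exists.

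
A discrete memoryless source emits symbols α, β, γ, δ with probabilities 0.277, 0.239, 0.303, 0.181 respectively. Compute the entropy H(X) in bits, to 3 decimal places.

H = −Σ pᵢ log₂ pᵢ.
−0.277·log₂(0.277) = 0.5130
−0.239·log₂(0.239) = 0.4935
−0.303·log₂(0.303) = 0.5220
−0.181·log₂(0.181) = 0.4463
Sum ≈ 1.9748 → 1.975 bits.

1.975 bits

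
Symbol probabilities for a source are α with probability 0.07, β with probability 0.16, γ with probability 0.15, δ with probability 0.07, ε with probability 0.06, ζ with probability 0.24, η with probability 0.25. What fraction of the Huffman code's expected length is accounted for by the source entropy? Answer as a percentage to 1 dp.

Entropy H = −Σ p log₂ p ≈ 2.6083 bits.
Huffman merges: 3/50+7/100→13/100; 7/100+13/100→1/5; 3/20+4/25→31/100; 1/5+6/25→11/25; 1/4+31/100→14/25; 11/25+14/25→1. L = 66/25 ≈ 2.6400.
Efficiency = H/L = 2.6083/2.6400 = 98.8%.

98.8%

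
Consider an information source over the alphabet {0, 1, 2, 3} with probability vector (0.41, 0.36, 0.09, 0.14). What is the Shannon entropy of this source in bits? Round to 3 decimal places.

1.768 bits

H = −Σ pᵢ log₂ pᵢ.
−0.41·log₂(0.41) = 0.5274
−0.36·log₂(0.36) = 0.5306
−0.09·log₂(0.09) = 0.3127
−0.14·log₂(0.14) = 0.3971
Sum ≈ 1.7678 → 1.768 bits.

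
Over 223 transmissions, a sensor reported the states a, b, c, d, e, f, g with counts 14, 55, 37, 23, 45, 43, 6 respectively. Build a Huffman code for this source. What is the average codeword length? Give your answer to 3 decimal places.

Probabilities are the counts divided by 223.
Repeatedly combine the two least-probable nodes; the expected code length is the sum of the merged weights.
merge 6/223 + 14/223 → 20/223
merge 20/223 + 23/223 → 43/223
merge 37/223 + 43/223 → 80/223
merge 43/223 + 45/223 → 88/223
merge 55/223 + 80/223 → 135/223
merge 88/223 + 135/223 → 1
L = 20/223 + 43/223 + 80/223 + 88/223 + 135/223 + 1 = 589/223 ≈ 2.641 bits/symbol.

2.641 bits/symbol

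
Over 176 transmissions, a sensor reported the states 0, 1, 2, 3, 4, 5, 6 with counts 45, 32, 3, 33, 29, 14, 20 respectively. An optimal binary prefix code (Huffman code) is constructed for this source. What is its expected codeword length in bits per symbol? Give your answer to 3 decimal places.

Probabilities are the counts divided by 176.
Repeatedly combine the two least-probable nodes; the expected code length is the sum of the merged weights.
merge 3/176 + 7/88 → 17/176
merge 17/176 + 5/44 → 37/176
merge 29/176 + 2/11 → 61/176
merge 3/16 + 37/176 → 35/88
merge 45/176 + 61/176 → 53/88
merge 35/88 + 53/88 → 1
L = 17/176 + 37/176 + 61/176 + 35/88 + 53/88 + 1 = 467/176 ≈ 2.653 bits/symbol.

2.653 bits/symbol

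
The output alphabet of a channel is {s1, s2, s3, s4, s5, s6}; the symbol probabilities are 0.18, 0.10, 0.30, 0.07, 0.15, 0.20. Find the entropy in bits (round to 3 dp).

2.442 bits

H = −Σ pᵢ log₂ pᵢ.
−0.18·log₂(0.18) = 0.4453
−0.10·log₂(0.10) = 0.3322
−0.30·log₂(0.30) = 0.5211
−0.07·log₂(0.07) = 0.2686
−0.15·log₂(0.15) = 0.4105
−0.20·log₂(0.20) = 0.4644
Sum ≈ 2.4421 → 2.442 bits.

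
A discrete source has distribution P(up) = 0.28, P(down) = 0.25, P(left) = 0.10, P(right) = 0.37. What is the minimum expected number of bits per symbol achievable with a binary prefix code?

1.98 bits/symbol

Repeatedly combine the two least-probable nodes; the expected code length is the sum of the merged weights.
merge 1/10 + 1/4 → 7/20
merge 7/25 + 7/20 → 63/100
merge 37/100 + 63/100 → 1
L = 7/20 + 63/100 + 1 = 99/50 = 1.98 bits/symbol.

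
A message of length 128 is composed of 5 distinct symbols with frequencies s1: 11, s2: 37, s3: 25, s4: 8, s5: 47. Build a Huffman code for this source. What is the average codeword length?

2.125 bits/symbol

Probabilities are the counts divided by 128.
Repeatedly combine the two least-probable nodes; the expected code length is the sum of the merged weights.
merge 1/16 + 11/128 → 19/128
merge 19/128 + 25/128 → 11/32
merge 37/128 + 11/32 → 81/128
merge 47/128 + 81/128 → 1
L = 19/128 + 11/32 + 81/128 + 1 = 17/8 = 2.125 bits/symbol.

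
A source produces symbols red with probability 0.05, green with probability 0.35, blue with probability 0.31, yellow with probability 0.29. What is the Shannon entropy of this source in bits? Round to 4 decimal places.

H = −Σ pᵢ log₂ pᵢ.
−0.05·log₂(0.05) = 0.2161
−0.35·log₂(0.35) = 0.5301
−0.31·log₂(0.31) = 0.5238
−0.29·log₂(0.29) = 0.5179
Sum ≈ 1.7879 → 1.7879 bits.

1.7879 bits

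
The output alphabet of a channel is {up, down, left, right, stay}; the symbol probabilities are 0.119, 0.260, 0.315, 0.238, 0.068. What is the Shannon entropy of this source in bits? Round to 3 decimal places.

2.152 bits

H = −Σ pᵢ log₂ pᵢ.
−0.119·log₂(0.119) = 0.3654
−0.260·log₂(0.260) = 0.5053
−0.315·log₂(0.315) = 0.5250
−0.238·log₂(0.238) = 0.4929
−0.068·log₂(0.068) = 0.2637
Sum ≈ 2.1523 → 2.152 bits.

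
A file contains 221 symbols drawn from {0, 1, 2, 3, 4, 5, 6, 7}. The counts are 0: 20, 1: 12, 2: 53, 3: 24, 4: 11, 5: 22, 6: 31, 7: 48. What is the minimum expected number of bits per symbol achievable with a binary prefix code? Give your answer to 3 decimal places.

Probabilities are the counts divided by 221.
Repeatedly combine the two least-probable nodes; the expected code length is the sum of the merged weights.
merge 11/221 + 12/221 → 23/221
merge 20/221 + 22/221 → 42/221
merge 23/221 + 24/221 → 47/221
merge 31/221 + 42/221 → 73/221
merge 47/221 + 48/221 → 95/221
merge 53/221 + 73/221 → 126/221
merge 95/221 + 126/221 → 1
L = 23/221 + 42/221 + 47/221 + 73/221 + 95/221 + 126/221 + 1 = 627/221 ≈ 2.837 bits/symbol.

2.837 bits/symbol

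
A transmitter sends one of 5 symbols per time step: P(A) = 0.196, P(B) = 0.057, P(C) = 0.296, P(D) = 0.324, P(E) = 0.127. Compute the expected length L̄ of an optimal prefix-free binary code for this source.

Repeatedly combine the two least-probable nodes; the expected code length is the sum of the merged weights.
merge 57/1000 + 127/1000 → 23/125
merge 23/125 + 49/250 → 19/50
merge 37/125 + 81/250 → 31/50
merge 19/50 + 31/50 → 1
L = 23/125 + 19/50 + 31/50 + 1 = 273/125 = 2.184 bits/symbol.

2.184 bits/symbol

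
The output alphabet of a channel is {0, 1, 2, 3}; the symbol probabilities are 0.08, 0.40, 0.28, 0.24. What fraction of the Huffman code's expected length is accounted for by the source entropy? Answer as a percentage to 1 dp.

Entropy H = −Σ p log₂ p ≈ 1.8286 bits.
Huffman merges: 2/25+6/25→8/25; 7/25+8/25→3/5; 2/5+3/5→1. L = 48/25 ≈ 1.9200.
Efficiency = H/L = 1.8286/1.9200 = 95.2%.

95.2%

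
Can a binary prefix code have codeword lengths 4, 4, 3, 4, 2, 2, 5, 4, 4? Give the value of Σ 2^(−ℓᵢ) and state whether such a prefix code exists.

0.96875; yes

With common denominator 2^5 = 32: Σ 2^(−ℓᵢ) = 2/32 + 2/32 + 4/32 + 2/32 + 8/32 + 8/32 + 1/32 + 2/32 + 2/32 = 31/32 = 0.96875.
Kraft's inequality requires Σ ≤ 1; here Σ = 0.96875 ≤ 1, so such a prefix code exists.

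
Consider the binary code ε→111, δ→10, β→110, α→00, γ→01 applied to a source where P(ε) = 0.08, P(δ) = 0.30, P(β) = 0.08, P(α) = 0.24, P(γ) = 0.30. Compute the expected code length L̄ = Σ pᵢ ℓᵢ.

2.16 bits/symbol

L̄ = Σ pᵢ·ℓᵢ = 0.08·3 + 0.30·2 + 0.08·3 + 0.24·2 + 0.30·2 = 2.16 bits/symbol.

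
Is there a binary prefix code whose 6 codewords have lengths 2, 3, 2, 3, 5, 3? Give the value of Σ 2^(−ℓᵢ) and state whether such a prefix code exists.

0.90625; yes

With common denominator 2^5 = 32: Σ 2^(−ℓᵢ) = 8/32 + 4/32 + 8/32 + 4/32 + 1/32 + 4/32 = 29/32 = 0.90625.
Kraft's inequality requires Σ ≤ 1; here Σ = 0.90625 ≤ 1, so such a prefix code exists.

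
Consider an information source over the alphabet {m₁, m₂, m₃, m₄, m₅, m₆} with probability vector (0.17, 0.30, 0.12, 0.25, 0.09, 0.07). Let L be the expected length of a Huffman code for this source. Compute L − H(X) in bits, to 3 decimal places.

Entropy H = −Σ p log₂ p ≈ 2.4040 bits.
Huffman merges: 7/100+9/100→4/25; 3/25+4/25→7/25; 17/100+1/4→21/50; 7/25+3/10→29/50; 21/50+29/50→1. L = 61/25 ≈ 2.4400.
L − H = 2.4400 − 2.4040 = 0.036 bits.

0.036 bits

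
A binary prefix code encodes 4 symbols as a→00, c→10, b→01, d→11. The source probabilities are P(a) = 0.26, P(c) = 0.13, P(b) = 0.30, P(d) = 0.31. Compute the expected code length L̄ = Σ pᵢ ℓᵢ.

2 bits/symbol

L̄ = Σ pᵢ·ℓᵢ = 0.26·2 + 0.13·2 + 0.30·2 + 0.31·2 = 2 bits/symbol.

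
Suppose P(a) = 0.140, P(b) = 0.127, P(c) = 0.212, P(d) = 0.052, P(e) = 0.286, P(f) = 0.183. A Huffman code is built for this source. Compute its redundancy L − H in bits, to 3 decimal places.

Entropy H = −Σ p log₂ p ≈ 2.4363 bits.
Huffman merges: 13/250+127/1000→179/1000; 7/50+179/1000→319/1000; 183/1000+53/250→79/200; 143/500+319/1000→121/200; 79/200+121/200→1. L = 1249/500 ≈ 2.4980.
L − H = 2.4980 − 2.4363 = 0.062 bits.

0.062 bits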